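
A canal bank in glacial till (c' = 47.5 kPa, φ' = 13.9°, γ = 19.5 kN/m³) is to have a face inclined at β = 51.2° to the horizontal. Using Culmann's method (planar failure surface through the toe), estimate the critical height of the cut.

Culmann's analysis gives the critical failure plane at α_cr = (β + φ')/2 = (51.2 + 13.9)/2 = 32.6°, and the critical height
H_c = (4c'/γ) · sinβ cosφ' / [1 − cos(β − φ')]
    = (4·47.5/19.5) · sin51.2°·cos13.9° / [1 − cos(37.3°)]
    = 9.744 · 0.7793·0.9707 / [1 − 0.7955]
    = 9.744 · 0.7565 / 0.2045
    = 36.04 m

H_c = 36.04 m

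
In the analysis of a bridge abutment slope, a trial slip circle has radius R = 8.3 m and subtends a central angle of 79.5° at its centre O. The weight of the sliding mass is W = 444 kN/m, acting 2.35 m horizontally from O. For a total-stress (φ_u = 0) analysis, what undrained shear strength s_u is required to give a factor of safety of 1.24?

FS = s_u·L_a·R / (W·d), so s_u = FS·W·d / (L_a·R).
Arc length L_a = R·θ = 8.3·(79.5°·π/180) = 8.3·1.3875 = 11.52 m
s_u = 1.24·444·2.35 / (11.52·8.3) = 1293.8 / 95.59 = 13.54 kPa

s_u = 13.5 kPa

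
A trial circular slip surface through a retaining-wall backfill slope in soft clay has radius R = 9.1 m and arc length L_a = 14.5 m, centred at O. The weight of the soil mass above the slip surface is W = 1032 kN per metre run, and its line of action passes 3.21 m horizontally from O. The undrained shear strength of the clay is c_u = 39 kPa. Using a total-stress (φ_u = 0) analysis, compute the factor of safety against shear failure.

FS = 1.55

Taking moments about the centre O, the resisting moment is provided by the undrained shear strength acting along the arc:
M_R = c_u·L_a·R = 39·14.50·9.1 = 5146.1 kN·m/m
M_D = W·d = 1032·3.21 = 3312.7 kN·m/m
FS = M_R / M_D = 5146.1 / 3312.7 = 1.553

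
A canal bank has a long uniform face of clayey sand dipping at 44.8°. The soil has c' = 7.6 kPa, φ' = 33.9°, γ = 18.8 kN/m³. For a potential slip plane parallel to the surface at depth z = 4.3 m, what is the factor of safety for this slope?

FS = 0.86

For an infinite slope with a slip plane parallel to the surface (no pore pressure): FS = [c' + γz cos²β tanφ'] / [γz sinβ cosβ].
γz = 18.8·4.3 = 80.84 kN/m²
Numerator = 7.6 + 80.84·cos²44.8°·tan33.9° = 7.6 + 80.84·0.5035·0.6720 = 34.951 kPa
Denominator = 80.84·sin44.8°·cos44.8° = 80.84·0.7046·0.7096 = 40.419 kPa
FS = 34.951 / 40.419 = 0.865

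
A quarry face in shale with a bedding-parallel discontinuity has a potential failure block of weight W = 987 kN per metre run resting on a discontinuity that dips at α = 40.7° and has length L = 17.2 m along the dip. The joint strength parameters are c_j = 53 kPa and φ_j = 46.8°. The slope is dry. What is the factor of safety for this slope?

Resolving the block weight along and normal to the plane and applying the Mohr–Coulomb strength on the joint:
N' = W cosα = 987·cos40.7° = 748.3 kN/m
Driving force T = W sinα = 987·sin40.7° = 643.6 kN/m
Resisting force R = c_j·L + N'·tanφ_j = 53·17.2 + 748.3·tan46.8° = 911.6 + 796.8 = 1708.4 kN/m
FS = R / T = 1708.4 / 643.6 = 2.654

FS = 2.65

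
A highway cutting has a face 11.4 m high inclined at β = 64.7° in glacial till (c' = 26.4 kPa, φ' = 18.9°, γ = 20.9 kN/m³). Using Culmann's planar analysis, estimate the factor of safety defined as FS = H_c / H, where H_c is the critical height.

H_c = (4c'/γ) · sinβ cosφ' / [1 − cos(β − φ')]
    = (4·26.4/20.9) · sin64.7°·cos18.9° / [1 − cos45.8°]
    = 5.053 · 0.8553 / 0.3028 = 14.27 m
FS = H_c / H = 14.27 / 11.4 = 1.252

FS = 1.25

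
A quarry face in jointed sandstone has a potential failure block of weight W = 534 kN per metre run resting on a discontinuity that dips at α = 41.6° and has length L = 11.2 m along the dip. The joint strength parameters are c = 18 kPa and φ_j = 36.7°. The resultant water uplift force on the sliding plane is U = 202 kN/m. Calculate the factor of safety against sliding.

Resolving the block weight along and normal to the plane and applying the Mohr–Coulomb strength on the joint:
N' = W cosα − U = 534·cos41.6° − 202 = 197.3 kN/m
Driving force T = W sinα = 534·sin41.6° = 354.5 kN/m
Resisting force R = c·L + N'·tanφ_j = 18·11.2 + 197.3·tan36.7° = 201.6 + 147.1 = 348.7 kN/m
FS = R / T = 348.7 / 354.5 = 0.983

FS = 0.98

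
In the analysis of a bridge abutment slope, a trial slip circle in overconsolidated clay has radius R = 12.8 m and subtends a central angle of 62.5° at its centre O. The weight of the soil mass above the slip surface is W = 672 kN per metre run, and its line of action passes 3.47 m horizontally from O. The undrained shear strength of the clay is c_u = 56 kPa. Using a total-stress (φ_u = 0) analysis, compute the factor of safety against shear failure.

FS = 4.29

Taking moments about the centre O, the resisting moment is provided by the undrained shear strength acting along the arc:
Arc length L_a = R·θ = 12.8·(62.5°·π/180) = 12.8·1.0908 = 13.96 m
M_R = c_u·L_a·R = 56·13.96·12.8 = 10008.4 kN·m/m
M_D = W·d = 672·3.47 = 2331.8 kN·m/m
FS = M_R / M_D = 10008.4 / 2331.8 = 4.292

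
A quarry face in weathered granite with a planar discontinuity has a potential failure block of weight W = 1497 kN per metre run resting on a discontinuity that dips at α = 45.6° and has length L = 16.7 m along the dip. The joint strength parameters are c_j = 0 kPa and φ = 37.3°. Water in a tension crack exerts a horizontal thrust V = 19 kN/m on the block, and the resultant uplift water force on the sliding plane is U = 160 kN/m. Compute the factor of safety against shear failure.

FS = 0.61

Resolving the block weight along and normal to the plane and applying the Mohr–Coulomb strength on the joint:
N' = W cosα − U − V sinα = 1497·cos45.6° − 160 − 19·sin45.6° = 873.8 kN/m
Driving force T = W sinα + V cosα = 1497·sin45.6° + 19·cos45.6° = 1082.9 kN/m
Resisting force R = c_j·L + N'·tanφ = 0·16.7 + 873.8·tan37.3° = 0.0 + 665.7 = 665.7 kN/m
FS = R / T = 665.7 / 1082.9 = 0.615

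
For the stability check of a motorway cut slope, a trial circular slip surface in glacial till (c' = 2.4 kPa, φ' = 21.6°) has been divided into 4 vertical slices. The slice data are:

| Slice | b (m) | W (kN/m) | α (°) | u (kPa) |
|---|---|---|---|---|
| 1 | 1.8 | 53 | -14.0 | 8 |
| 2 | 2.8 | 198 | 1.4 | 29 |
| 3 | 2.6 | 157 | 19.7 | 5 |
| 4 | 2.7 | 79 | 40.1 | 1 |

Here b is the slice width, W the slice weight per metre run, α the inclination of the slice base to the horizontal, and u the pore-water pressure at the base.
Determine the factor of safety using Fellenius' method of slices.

Ordinary method of slices: FS = Σ[c'·Δl_i + (W_i cosα_i − u_i·Δl_i)·tanφ'] / Σ W_i sinα_i, with Δl_i = b_i / cosα_i.
Slice 1: Δl = 1.8/cos(-14.0°) = 1.855 m; N'_1 = 53·cos(-14.0°) − 8·1.855 = 36.6; c'Δl = 4.45; W sinα = -12.8
Slice 2: Δl = 2.8/cos1.4° = 2.801 m; N'_2 = 198·cos1.4° − 29·2.801 = 116.7; c'Δl = 6.72; W sinα = 4.8
Slice 3: Δl = 2.6/cos19.7° = 2.762 m; N'_3 = 157·cos19.7° − 5·2.762 = 134.0; c'Δl = 6.63; W sinα = 52.9
Slice 4: Δl = 2.7/cos40.1° = 3.530 m; N'_4 = 79·cos40.1° − 1·3.530 = 56.9; c'Δl = 8.47; W sinα = 50.9
Σc'Δl = 26.3 kN/m; ΣN' = 344.2 kN/m; ΣW sinα = 95.8 kN/m
Resisting = 26.3 + 344.2·tan21.6° = 26.3 + 136.3 = 162.6 kN/m
FS = 162.6 / 95.8 = 1.696

FS = 1.70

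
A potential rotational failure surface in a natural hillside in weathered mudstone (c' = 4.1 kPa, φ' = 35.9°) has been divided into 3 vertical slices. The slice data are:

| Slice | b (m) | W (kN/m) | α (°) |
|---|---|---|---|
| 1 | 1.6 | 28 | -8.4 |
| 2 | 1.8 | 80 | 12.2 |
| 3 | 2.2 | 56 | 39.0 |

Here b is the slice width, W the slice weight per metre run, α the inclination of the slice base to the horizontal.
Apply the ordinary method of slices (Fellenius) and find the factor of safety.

Ordinary method of slices: FS = Σ[c'·Δl_i + (W_i cosα_i)·tanφ'] / Σ W_i sinα_i, with Δl_i = b_i / cosα_i.
Slice 1: Δl = 1.6/cos(-8.4°) = 1.617 m; N'_1 = 28·cos(-8.4°) = 27.7; c'Δl = 6.63; W sinα = -4.1
Slice 2: Δl = 1.8/cos12.2° = 1.842 m; N'_2 = 80·cos12.2° = 78.2; c'Δl = 7.55; W sinα = 16.9
Slice 3: Δl = 2.2/cos39.0° = 2.831 m; N'_3 = 56·cos39.0° = 43.5; c'Δl = 11.61; W sinα = 35.2
Σc'Δl = 25.8 kN/m; ΣN' = 149.4 kN/m; ΣW sinα = 48.1 kN/m
Resisting = 25.8 + 149.4·tan35.9° = 25.8 + 108.2 = 133.9 kN/m
FS = 133.9 / 48.1 = 2.787

FS = 2.79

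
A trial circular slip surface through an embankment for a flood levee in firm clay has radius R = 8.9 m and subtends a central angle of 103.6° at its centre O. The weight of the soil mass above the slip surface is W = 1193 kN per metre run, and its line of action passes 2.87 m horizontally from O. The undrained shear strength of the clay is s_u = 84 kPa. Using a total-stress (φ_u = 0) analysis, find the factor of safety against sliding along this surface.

Taking moments about the centre O, the resisting moment is provided by the undrained shear strength acting along the arc:
Arc length L_a = R·θ = 8.9·(103.6°·π/180) = 8.9·1.8082 = 16.09 m
M_R = s_u·L_a·R = 84·16.09·8.9 = 12030.9 kN·m/m
M_D = W·d = 1193·2.87 = 3423.9 kN·m/m
FS = M_R / M_D = 12030.9 / 3423.9 = 3.514

FS = 3.51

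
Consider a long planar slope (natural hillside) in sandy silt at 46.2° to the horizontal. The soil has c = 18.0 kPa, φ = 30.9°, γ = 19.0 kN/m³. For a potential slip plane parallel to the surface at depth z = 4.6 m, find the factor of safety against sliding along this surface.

FS = 0.99

For an infinite slope with a slip plane parallel to the surface (no pore pressure): FS = [c + γz cos²β tanφ] / [γz sinβ cosβ].
γz = 19.0·4.6 = 87.40 kN/m²
Numerator = 18.0 + 87.40·cos²46.2°·tan30.9° = 18.0 + 87.40·0.4791·0.5985 = 43.059 kPa
Denominator = 87.40·sin46.2°·cos46.2° = 87.40·0.7218·0.6921 = 43.662 kPa
FS = 43.059 / 43.662 = 0.986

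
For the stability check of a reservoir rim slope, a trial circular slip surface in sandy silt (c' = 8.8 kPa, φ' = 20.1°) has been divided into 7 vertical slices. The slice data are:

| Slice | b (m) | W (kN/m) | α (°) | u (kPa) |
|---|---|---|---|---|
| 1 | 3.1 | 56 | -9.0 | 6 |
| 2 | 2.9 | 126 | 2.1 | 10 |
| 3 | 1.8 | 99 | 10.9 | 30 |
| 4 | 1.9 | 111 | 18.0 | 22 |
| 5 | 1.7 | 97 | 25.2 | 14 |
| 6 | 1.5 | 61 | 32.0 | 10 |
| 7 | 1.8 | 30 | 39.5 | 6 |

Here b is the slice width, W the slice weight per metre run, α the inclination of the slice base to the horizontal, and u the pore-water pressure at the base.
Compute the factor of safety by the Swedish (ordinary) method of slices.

Ordinary method of slices: FS = Σ[c'·Δl_i + (W_i cosα_i − u_i·Δl_i)·tanφ'] / Σ W_i sinα_i, with Δl_i = b_i / cosα_i.
Slice 1: Δl = 3.1/cos(-9.0°) = 3.139 m; N'_1 = 56·cos(-9.0°) − 6·3.139 = 36.5; c'Δl = 27.62; W sinα = -8.8
Slice 2: Δl = 2.9/cos2.1° = 2.902 m; N'_2 = 126·cos2.1° − 10·2.902 = 96.9; c'Δl = 25.54; W sinα = 4.6
Slice 3: Δl = 1.8/cos10.9° = 1.833 m; N'_3 = 99·cos10.9° − 30·1.833 = 42.2; c'Δl = 16.13; W sinα = 18.7
Slice 4: Δl = 1.9/cos18.0° = 1.998 m; N'_4 = 111·cos18.0° − 22·1.998 = 61.6; c'Δl = 17.58; W sinα = 34.3
Slice 5: Δl = 1.7/cos25.2° = 1.879 m; N'_5 = 97·cos25.2° − 14·1.879 = 61.5; c'Δl = 16.53; W sinα = 41.3
Slice 6: Δl = 1.5/cos32.0° = 1.769 m; N'_6 = 61·cos32.0° − 10·1.769 = 34.0; c'Δl = 15.57; W sinα = 32.3
Slice 7: Δl = 1.8/cos39.5° = 2.333 m; N'_7 = 30·cos39.5° − 6·2.333 = 9.2; c'Δl = 20.53; W sinα = 19.1
Σc'Δl = 139.5 kN/m; ΣN' = 341.9 kN/m; ΣW sinα = 141.6 kN/m
Resisting = 139.5 + 341.9·tan20.1° = 139.5 + 125.1 = 264.6 kN/m
FS = 264.6 / 141.6 = 1.869

FS = 1.87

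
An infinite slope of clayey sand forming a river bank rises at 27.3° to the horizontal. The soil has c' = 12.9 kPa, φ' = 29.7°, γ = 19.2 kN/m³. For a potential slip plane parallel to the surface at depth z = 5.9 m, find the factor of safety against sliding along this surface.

For an infinite slope with a slip plane parallel to the surface (no pore pressure): FS = [c' + γz cos²β tanφ'] / [γz sinβ cosβ].
γz = 19.2·5.9 = 113.28 kN/m²
Numerator = 12.9 + 113.28·cos²27.3°·tan29.7° = 12.9 + 113.28·0.7896·0.5704 = 63.922 kPa
Denominator = 113.28·sin27.3°·cos27.3° = 113.28·0.4586·0.8886 = 46.169 kPa
FS = 63.922 / 46.169 = 1.385

FS = 1.38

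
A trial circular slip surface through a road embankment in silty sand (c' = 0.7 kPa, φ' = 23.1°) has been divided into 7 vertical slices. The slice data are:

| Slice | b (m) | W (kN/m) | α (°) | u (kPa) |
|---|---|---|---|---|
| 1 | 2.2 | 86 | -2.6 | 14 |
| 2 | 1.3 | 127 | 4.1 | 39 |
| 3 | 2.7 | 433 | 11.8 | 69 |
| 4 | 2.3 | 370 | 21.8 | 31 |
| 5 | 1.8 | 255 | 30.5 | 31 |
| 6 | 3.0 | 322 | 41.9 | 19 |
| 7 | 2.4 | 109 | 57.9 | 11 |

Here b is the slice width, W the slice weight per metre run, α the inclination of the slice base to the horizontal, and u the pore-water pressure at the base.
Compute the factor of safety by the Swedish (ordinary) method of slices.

Ordinary method of slices: FS = Σ[c'·Δl_i + (W_i cosα_i − u_i·Δl_i)·tanφ'] / Σ W_i sinα_i, with Δl_i = b_i / cosα_i.
Slice 1: Δl = 2.2/cos(-2.6°) = 2.202 m; N'_1 = 86·cos(-2.6°) − 14·2.202 = 55.1; c'Δl = 1.54; W sinα = -3.9
Slice 2: Δl = 1.3/cos4.1° = 1.303 m; N'_2 = 127·cos4.1° − 39·1.303 = 75.8; c'Δl = 0.91; W sinα = 9.1
Slice 3: Δl = 2.7/cos11.8° = 2.758 m; N'_3 = 433·cos11.8° − 69·2.758 = 233.5; c'Δl = 1.93; W sinα = 88.5
Slice 4: Δl = 2.3/cos21.8° = 2.477 m; N'_4 = 370·cos21.8° − 31·2.477 = 266.7; c'Δl = 1.73; W sinα = 137.4
Slice 5: Δl = 1.8/cos30.5° = 2.089 m; N'_5 = 255·cos30.5° − 31·2.089 = 155.0; c'Δl = 1.46; W sinα = 129.4
Slice 6: Δl = 3.0/cos41.9° = 4.031 m; N'_6 = 322·cos41.9° − 19·4.031 = 163.1; c'Δl = 2.82; W sinα = 215.0
Slice 7: Δl = 2.4/cos57.9° = 4.516 m; N'_7 = 109·cos57.9° − 11·4.516 = 8.2; c'Δl = 3.16; W sinα = 92.3
Σc'Δl = 13.6 kN/m; ΣN' = 957.5 kN/m; ΣW sinα = 667.9 kN/m
Resisting = 13.6 + 957.5·tan23.1° = 13.6 + 408.4 = 422.0 kN/m
FS = 422.0 / 667.9 = 0.632

FS = 0.63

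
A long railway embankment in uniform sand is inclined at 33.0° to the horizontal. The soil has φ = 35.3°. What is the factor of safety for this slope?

FS = 1.09

For a dry cohesionless infinite slope the factor of safety is FS = tanφ / tanβ.
FS = tan35.3° / tan33.0° = 0.7080 / 0.6494 = 1.090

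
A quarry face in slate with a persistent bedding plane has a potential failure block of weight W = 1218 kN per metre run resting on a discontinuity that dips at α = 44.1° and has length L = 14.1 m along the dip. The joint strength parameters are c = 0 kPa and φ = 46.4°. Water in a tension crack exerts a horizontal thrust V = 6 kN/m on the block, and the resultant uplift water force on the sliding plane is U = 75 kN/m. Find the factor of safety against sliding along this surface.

Resolving the block weight along and normal to the plane and applying the Mohr–Coulomb strength on the joint:
N' = W cosα − U − V sinα = 1218·cos44.1° − 75 − 6·sin44.1° = 795.5 kN/m
Driving force T = W sinα + V cosα = 1218·sin44.1° + 6·cos44.1° = 851.9 kN/m
Resisting force R = c·L + N'·tanφ = 0·14.1 + 795.5·tan46.4° = 0.0 + 835.4 = 835.4 kN/m
FS = R / T = 835.4 / 851.9 = 0.981

FS = 0.98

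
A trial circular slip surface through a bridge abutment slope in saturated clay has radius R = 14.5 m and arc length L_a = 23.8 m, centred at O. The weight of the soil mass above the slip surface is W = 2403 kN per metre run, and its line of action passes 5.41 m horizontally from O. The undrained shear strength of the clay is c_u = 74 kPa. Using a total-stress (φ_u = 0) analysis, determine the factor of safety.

Taking moments about the centre O, the resisting moment is provided by the undrained shear strength acting along the arc:
M_R = c_u·L_a·R = 74·23.80·14.5 = 25537.4 kN·m/m
M_D = W·d = 2403·5.41 = 13000.2 kN·m/m
FS = M_R / M_D = 25537.4 / 13000.2 = 1.964

FS = 1.96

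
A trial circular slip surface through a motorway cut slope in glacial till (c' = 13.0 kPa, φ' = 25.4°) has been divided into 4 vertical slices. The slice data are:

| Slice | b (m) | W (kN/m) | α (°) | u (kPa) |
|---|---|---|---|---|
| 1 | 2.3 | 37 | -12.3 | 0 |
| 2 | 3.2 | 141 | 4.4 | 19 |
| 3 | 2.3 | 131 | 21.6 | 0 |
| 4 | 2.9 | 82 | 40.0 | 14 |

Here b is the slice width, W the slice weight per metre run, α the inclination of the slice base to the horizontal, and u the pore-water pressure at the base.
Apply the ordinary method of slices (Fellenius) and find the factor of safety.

Ordinary method of slices: FS = Σ[c'·Δl_i + (W_i cosα_i − u_i·Δl_i)·tanφ'] / Σ W_i sinα_i, with Δl_i = b_i / cosα_i.
Slice 1: Δl = 2.3/cos(-12.3°) = 2.354 m; N'_1 = 37·cos(-12.3°) − 0·2.354 = 36.2; c'Δl = 30.60; W sinα = -7.9
Slice 2: Δl = 3.2/cos4.4° = 3.209 m; N'_2 = 141·cos4.4° − 19·3.209 = 79.6; c'Δl = 41.72; W sinα = 10.8
Slice 3: Δl = 2.3/cos21.6° = 2.474 m; N'_3 = 131·cos21.6° − 0·2.474 = 121.8; c'Δl = 32.16; W sinα = 48.2
Slice 4: Δl = 2.9/cos40.0° = 3.786 m; N'_4 = 82·cos40.0° − 14·3.786 = 9.8; c'Δl = 49.21; W sinα = 52.7
Σc'Δl = 153.7 kN/m; ΣN' = 247.4 kN/m; ΣW sinα = 103.9 kN/m
Resisting = 153.7 + 247.4·tan25.4° = 153.7 + 117.5 = 271.2 kN/m
FS = 271.2 / 103.9 = 2.611

FS = 2.61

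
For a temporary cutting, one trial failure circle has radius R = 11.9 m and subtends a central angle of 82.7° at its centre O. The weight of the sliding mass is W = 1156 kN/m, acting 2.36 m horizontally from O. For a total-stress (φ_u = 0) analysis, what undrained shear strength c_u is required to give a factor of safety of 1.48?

FS = c_u·L_a·R / (W·d), so c_u = FS·W·d / (L_a·R).
Arc length L_a = R·θ = 11.9·(82.7°·π/180) = 11.9·1.4434 = 17.18 m
c_u = 1.48·1156·2.36 / (17.18·11.9) = 4037.7 / 204.40 = 19.75 kPa

c_u = 19.8 kPa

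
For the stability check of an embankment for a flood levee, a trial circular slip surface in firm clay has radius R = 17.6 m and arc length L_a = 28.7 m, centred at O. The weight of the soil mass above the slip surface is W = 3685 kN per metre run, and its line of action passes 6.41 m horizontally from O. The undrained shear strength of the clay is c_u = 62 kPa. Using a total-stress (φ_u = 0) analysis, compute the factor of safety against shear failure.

Taking moments about the centre O, the resisting moment is provided by the undrained shear strength acting along the arc:
M_R = c_u·L_a·R = 62·28.70·17.6 = 31317.4 kN·m/m
M_D = W·d = 3685·6.41 = 23620.9 kN·m/m
FS = M_R / M_D = 31317.4 / 23620.9 = 1.326

FS = 1.33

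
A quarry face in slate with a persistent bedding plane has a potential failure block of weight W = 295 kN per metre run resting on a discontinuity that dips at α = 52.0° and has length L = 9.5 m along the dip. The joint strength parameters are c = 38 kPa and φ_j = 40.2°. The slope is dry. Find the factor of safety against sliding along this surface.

FS = 2.21

Resolving the block weight along and normal to the plane and applying the Mohr–Coulomb strength on the joint:
N' = W cosα = 295·cos52.0° = 181.6 kN/m
Driving force T = W sinα = 295·sin52.0° = 232.5 kN/m
Resisting force R = c·L + N'·tanφ_j = 38·9.5 + 181.6·tan40.2° = 361.0 + 153.5 = 514.5 kN/m
FS = R / T = 514.5 / 232.5 = 2.213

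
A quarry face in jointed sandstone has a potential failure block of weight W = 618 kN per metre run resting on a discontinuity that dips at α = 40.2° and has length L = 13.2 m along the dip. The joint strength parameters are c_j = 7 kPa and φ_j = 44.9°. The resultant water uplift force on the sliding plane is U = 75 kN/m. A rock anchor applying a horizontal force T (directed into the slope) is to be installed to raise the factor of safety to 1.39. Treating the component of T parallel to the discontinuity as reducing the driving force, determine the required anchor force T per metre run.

T = 39 kN/m

Resolving forces along and normal to the sliding plane, with the horizontal anchor force T adding T·sinα to the effective normal force and T·cosα acting up the plane against the driving force:
FS = [c_jL + (W cosα − U + T sinα) tanφ_j] / [W sinα − T cosα]
Without the anchor: N' = 397.0 kN/m, driving T_d = 398.9 kN/m, resisting R = 7·13.2 + 397.0·tan44.9° = 488.0 kN/m, FS = 1.22.
Setting FS = 1.39 and solving for T:
1.39·(398.9 − T cos40.2°) = 488.0 + T sin40.2°·tan44.9°
T·(sin40.2°·tan44.9° + 1.39·cos40.2°) = 1.39·398.9 − 488.0
T·(0.6455·0.9965 + 1.39·0.7638) = 554.5 − 488.0 = 66.4
T·1.7049 = 66.4
T = 39.0 kN/m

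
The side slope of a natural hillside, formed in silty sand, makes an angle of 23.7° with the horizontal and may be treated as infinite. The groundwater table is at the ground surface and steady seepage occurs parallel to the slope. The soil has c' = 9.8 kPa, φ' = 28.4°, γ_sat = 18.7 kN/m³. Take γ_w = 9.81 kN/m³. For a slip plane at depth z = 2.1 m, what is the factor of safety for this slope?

FS = 1.26

With seepage parallel to the slope and the water table at the surface, the effective normal stress on the slip plane uses the buoyant unit weight γ' = γ_sat − γ_w while the driving shear stress uses γ_sat:
FS = [c' + γ' z cos²β tanφ'] / [γ_sat z sinβ cosβ]
γ' = 18.7 − 9.81 = 8.89 kN/m³
Numerator = 9.8 + 8.89·2.1·cos²23.7°·tan28.4° = 9.8 + 8.89·2.1·0.8384·0.5407 = 18.263 kPa
Denominator = 18.7·2.1·sin23.7°·cos23.7° = 18.7·2.1·0.4019·0.9157 = 14.453 kPa
FS = 18.263 / 14.453 = 1.264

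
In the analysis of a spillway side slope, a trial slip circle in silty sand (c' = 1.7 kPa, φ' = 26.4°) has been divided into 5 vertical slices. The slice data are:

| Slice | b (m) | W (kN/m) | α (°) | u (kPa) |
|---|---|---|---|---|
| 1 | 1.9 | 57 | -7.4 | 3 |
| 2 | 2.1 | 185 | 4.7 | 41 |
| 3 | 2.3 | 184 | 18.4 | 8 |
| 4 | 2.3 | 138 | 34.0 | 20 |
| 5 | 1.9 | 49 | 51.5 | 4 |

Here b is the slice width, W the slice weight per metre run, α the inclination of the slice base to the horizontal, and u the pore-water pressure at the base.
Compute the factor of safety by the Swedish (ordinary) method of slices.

FS = 1.16

Ordinary method of slices: FS = Σ[c'·Δl_i + (W_i cosα_i − u_i·Δl_i)·tanφ'] / Σ W_i sinα_i, with Δl_i = b_i / cosα_i.
Slice 1: Δl = 1.9/cos(-7.4°) = 1.916 m; N'_1 = 57·cos(-7.4°) − 3·1.916 = 50.8; c'Δl = 3.26; W sinα = -7.3
Slice 2: Δl = 2.1/cos4.7° = 2.107 m; N'_2 = 185·cos4.7° − 41·2.107 = 98.0; c'Δl = 3.58; W sinα = 15.2
Slice 3: Δl = 2.3/cos18.4° = 2.424 m; N'_3 = 184·cos18.4° − 8·2.424 = 155.2; c'Δl = 4.12; W sinα = 58.1
Slice 4: Δl = 2.3/cos34.0° = 2.774 m; N'_4 = 138·cos34.0° − 20·2.774 = 58.9; c'Δl = 4.72; W sinα = 77.2
Slice 5: Δl = 1.9/cos51.5° = 3.052 m; N'_5 = 49·cos51.5° − 4·3.052 = 18.3; c'Δl = 5.19; W sinα = 38.3
Σc'Δl = 20.9 kN/m; ΣN' = 381.2 kN/m; ΣW sinα = 181.4 kN/m
Resisting = 20.9 + 381.2·tan26.4° = 20.9 + 189.2 = 210.1 kN/m
FS = 210.1 / 181.4 = 1.158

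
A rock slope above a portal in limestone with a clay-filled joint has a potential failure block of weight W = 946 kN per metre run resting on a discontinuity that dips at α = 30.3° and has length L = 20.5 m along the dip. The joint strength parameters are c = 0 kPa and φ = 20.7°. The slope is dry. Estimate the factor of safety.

Resolving the block weight along and normal to the plane and applying the Mohr–Coulomb strength on the joint:
N' = W cosα = 946·cos30.3° = 816.8 kN/m
Driving force T = W sinα = 946·sin30.3° = 477.3 kN/m
Resisting force R = c·L + N'·tanφ = 0·20.5 + 816.8·tan20.7° = 0.0 + 308.6 = 308.6 kN/m
FS = R / T = 308.6 / 477.3 = 0.647

FS = 0.65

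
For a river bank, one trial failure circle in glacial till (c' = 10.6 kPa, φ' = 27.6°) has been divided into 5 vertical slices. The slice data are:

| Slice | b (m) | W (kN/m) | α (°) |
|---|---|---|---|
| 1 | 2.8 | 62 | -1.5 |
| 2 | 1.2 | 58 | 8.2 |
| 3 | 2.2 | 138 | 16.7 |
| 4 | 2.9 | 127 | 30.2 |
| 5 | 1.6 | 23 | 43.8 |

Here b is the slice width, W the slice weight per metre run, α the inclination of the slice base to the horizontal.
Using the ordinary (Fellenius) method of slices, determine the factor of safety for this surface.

FS = 2.57

Ordinary method of slices: FS = Σ[c'·Δl_i + (W_i cosα_i)·tanφ'] / Σ W_i sinα_i, with Δl_i = b_i / cosα_i.
Slice 1: Δl = 2.8/cos(-1.5°) = 2.801 m; N'_1 = 62·cos(-1.5°) = 62.0; c'Δl = 29.69; W sinα = -1.6
Slice 2: Δl = 1.2/cos8.2° = 1.212 m; N'_2 = 58·cos8.2° = 57.4; c'Δl = 12.85; W sinα = 8.3
Slice 3: Δl = 2.2/cos16.7° = 2.297 m; N'_3 = 138·cos16.7° = 132.2; c'Δl = 24.35; W sinα = 39.7
Slice 4: Δl = 2.9/cos30.2° = 3.355 m; N'_4 = 127·cos30.2° = 109.8; c'Δl = 35.57; W sinα = 63.9
Slice 5: Δl = 1.6/cos43.8° = 2.217 m; N'_5 = 23·cos43.8° = 16.6; c'Δl = 23.50; W sinα = 15.9
Σc'Δl = 126.0 kN/m; ΣN' = 377.9 kN/m; ΣW sinα = 126.1 kN/m
Resisting = 126.0 + 377.9·tan27.6° = 126.0 + 197.6 = 323.5 kN/m
FS = 323.5 / 126.1 = 2.565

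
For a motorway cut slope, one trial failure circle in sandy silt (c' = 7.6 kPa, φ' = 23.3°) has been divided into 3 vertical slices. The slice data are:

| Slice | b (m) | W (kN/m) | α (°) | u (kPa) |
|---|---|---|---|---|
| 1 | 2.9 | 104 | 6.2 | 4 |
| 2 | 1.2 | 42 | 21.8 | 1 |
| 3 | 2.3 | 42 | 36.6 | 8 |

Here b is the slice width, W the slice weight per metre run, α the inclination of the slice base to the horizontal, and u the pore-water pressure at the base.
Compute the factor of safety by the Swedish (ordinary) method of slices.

Ordinary method of slices: FS = Σ[c'·Δl_i + (W_i cosα_i − u_i·Δl_i)·tanφ'] / Σ W_i sinα_i, with Δl_i = b_i / cosα_i.
Slice 1: Δl = 2.9/cos6.2° = 2.917 m; N'_1 = 104·cos6.2° − 4·2.917 = 91.7; c'Δl = 22.17; W sinα = 11.2
Slice 2: Δl = 1.2/cos21.8° = 1.292 m; N'_2 = 42·cos21.8° − 1·1.292 = 37.7; c'Δl = 9.82; W sinα = 15.6
Slice 3: Δl = 2.3/cos36.6° = 2.865 m; N'_3 = 42·cos36.6° − 8·2.865 = 10.8; c'Δl = 21.77; W sinα = 25.0
Σc'Δl = 53.8 kN/m; ΣN' = 140.2 kN/m; ΣW sinα = 51.9 kN/m
Resisting = 53.8 + 140.2·tan23.3° = 53.8 + 60.4 = 114.2 kN/m
FS = 114.2 / 51.9 = 2.201

FS = 2.20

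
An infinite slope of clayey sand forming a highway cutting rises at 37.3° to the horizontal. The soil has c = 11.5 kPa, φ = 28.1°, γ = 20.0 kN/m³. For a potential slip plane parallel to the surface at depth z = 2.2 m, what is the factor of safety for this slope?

FS = 1.24

For an infinite slope with a slip plane parallel to the surface (no pore pressure): FS = [c + γz cos²β tanφ] / [γz sinβ cosβ].
γz = 20.0·2.2 = 44.00 kN/m²
Numerator = 11.5 + 44.00·cos²37.3°·tan28.1° = 11.5 + 44.00·0.6328·0.5340 = 26.366 kPa
Denominator = 44.00·sin37.3°·cos37.3° = 44.00·0.6060·0.7955 = 21.210 kPa
FS = 26.366 / 21.210 = 1.243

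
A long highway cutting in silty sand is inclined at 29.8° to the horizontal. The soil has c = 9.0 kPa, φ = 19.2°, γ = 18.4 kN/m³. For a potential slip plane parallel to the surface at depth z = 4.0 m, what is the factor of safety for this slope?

FS = 0.89

For an infinite slope with a slip plane parallel to the surface (no pore pressure): FS = [c + γz cos²β tanφ] / [γz sinβ cosβ].
γz = 18.4·4.0 = 73.60 kN/m²
Numerator = 9.0 + 73.60·cos²29.8°·tan19.2° = 9.0 + 73.60·0.7530·0.3482 = 28.300 kPa
Denominator = 73.60·sin29.8°·cos29.8° = 73.60·0.4970·0.8678 = 31.741 kPa
FS = 28.300 / 31.741 = 0.892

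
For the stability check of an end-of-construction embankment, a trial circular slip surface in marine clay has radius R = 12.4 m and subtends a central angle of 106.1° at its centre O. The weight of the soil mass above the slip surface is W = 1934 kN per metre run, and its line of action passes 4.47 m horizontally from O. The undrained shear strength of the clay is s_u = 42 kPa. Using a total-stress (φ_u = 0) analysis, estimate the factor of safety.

FS = 1.38

Taking moments about the centre O, the resisting moment is provided by the undrained shear strength acting along the arc:
Arc length L_a = R·θ = 12.4·(106.1°·π/180) = 12.4·1.8518 = 22.96 m
M_R = s_u·L_a·R = 42·22.96·12.4 = 11958.7 kN·m/m
M_D = W·d = 1934·4.47 = 8645.0 kN·m/m
FS = M_R / M_D = 11958.7 / 8645.0 = 1.383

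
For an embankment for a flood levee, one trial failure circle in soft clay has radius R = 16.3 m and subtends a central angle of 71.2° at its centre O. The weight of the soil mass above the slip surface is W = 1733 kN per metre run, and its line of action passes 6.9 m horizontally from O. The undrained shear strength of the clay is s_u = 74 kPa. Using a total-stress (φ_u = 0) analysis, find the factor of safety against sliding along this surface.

Taking moments about the centre O, the resisting moment is provided by the undrained shear strength acting along the arc:
Arc length L_a = R·θ = 16.3·(71.2°·π/180) = 16.3·1.2427 = 20.26 m
M_R = s_u·L_a·R = 74·20.26·16.3 = 24432.3 kN·m/m
M_D = W·d = 1733·6.9 = 11957.7 kN·m/m
FS = M_R / M_D = 24432.3 / 11957.7 = 2.043

FS = 2.04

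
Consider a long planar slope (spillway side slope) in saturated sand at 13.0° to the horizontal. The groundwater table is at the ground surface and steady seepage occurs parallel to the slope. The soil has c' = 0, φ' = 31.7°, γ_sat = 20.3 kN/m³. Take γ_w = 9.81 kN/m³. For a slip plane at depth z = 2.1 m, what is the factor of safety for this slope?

With seepage parallel to the slope and the water table at the surface, the effective normal stress on the slip plane uses the buoyant unit weight γ' = γ_sat − γ_w while the driving shear stress uses γ_sat:
FS = [c' + γ' z cos²β tanφ'] / [γ_sat z sinβ cosβ]
(For c' = 0 this reduces to FS = (γ'/γ_sat)·tanφ'/tanβ.)
γ' = 20.3 − 9.81 = 10.49 kN/m³
Numerator = 0.0 + 10.49·2.1·cos²13.0°·tan31.7° = 0.0 + 10.49·2.1·0.9494·0.6176 = 12.917 kPa
Denominator = 20.3·2.1·sin13.0°·cos13.0° = 20.3·2.1·0.2250·0.9744 = 9.344 kPa
FS = 12.917 / 9.344 = 1.382

FS = 1.38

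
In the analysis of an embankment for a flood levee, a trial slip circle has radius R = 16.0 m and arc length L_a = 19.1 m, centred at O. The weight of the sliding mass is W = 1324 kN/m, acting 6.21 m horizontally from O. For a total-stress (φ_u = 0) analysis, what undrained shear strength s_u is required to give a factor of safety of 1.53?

s_u = 41.2 kPa

FS = s_u·L_a·R / (W·d), so s_u = FS·W·d / (L_a·R).
s_u = 1.53·1324·6.21 / (19.10·16.0) = 12579.7 / 305.60 = 41.16 kPa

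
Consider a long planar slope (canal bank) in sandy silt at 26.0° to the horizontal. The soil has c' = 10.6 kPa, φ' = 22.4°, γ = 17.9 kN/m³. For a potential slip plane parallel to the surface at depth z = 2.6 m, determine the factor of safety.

FS = 1.42

For an infinite slope with a slip plane parallel to the surface (no pore pressure): FS = [c' + γz cos²β tanφ'] / [γz sinβ cosβ].
γz = 17.9·2.6 = 46.54 kN/m²
Numerator = 10.6 + 46.54·cos²26.0°·tan22.4° = 10.6 + 46.54·0.8078·0.4122 = 26.096 kPa
Denominator = 46.54·sin26.0°·cos26.0° = 46.54·0.4384·0.8988 = 18.337 kPa
FS = 26.096 / 18.337 = 1.423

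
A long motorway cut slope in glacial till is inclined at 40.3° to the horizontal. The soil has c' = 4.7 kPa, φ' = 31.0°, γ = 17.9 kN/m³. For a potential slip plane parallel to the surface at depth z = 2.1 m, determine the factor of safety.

FS = 0.96

For an infinite slope with a slip plane parallel to the surface (no pore pressure): FS = [c' + γz cos²β tanφ'] / [γz sinβ cosβ].
γz = 17.9·2.1 = 37.59 kN/m²
Numerator = 4.7 + 37.59·cos²40.3°·tan31.0° = 4.7 + 37.59·0.5817·0.6009 = 17.838 kPa
Denominator = 37.59·sin40.3°·cos40.3° = 37.59·0.6468·0.7627 = 18.543 kPa
FS = 17.838 / 18.543 = 0.962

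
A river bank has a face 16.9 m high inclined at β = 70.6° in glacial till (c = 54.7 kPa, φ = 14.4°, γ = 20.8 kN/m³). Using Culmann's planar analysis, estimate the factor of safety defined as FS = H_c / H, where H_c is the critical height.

FS = 1.28

H_c = (4c/γ) · sinβ cosφ / [1 − cos(β − φ)]
    = (4·54.7/20.8) · sin70.6°·cos14.4° / [1 − cos56.2°]
    = 10.519 · 0.9136 / 0.4437 = 21.66 m
FS = H_c / H = 21.66 / 16.9 = 1.282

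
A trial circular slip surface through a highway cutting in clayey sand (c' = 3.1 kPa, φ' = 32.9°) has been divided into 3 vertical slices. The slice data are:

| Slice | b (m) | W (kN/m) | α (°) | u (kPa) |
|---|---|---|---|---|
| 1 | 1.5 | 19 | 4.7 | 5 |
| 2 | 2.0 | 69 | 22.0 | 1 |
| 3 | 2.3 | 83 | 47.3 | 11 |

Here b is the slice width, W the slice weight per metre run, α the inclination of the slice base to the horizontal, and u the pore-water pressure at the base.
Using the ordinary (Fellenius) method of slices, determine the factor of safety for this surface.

Ordinary method of slices: FS = Σ[c'·Δl_i + (W_i cosα_i − u_i·Δl_i)·tanφ'] / Σ W_i sinα_i, with Δl_i = b_i / cosα_i.
Slice 1: Δl = 1.5/cos4.7° = 1.505 m; N'_1 = 19·cos4.7° − 5·1.505 = 11.4; c'Δl = 4.67; W sinα = 1.6
Slice 2: Δl = 2.0/cos22.0° = 2.157 m; N'_2 = 69·cos22.0° − 1·2.157 = 61.8; c'Δl = 6.69; W sinα = 25.8
Slice 3: Δl = 2.3/cos47.3° = 3.392 m; N'_3 = 83·cos47.3° − 11·3.392 = 19.0; c'Δl = 10.51; W sinα = 61.0
Σc'Δl = 21.9 kN/m; ΣN' = 92.2 kN/m; ΣW sinα = 88.4 kN/m
Resisting = 21.9 + 92.2·tan32.9° = 21.9 + 59.7 = 81.5 kN/m
FS = 81.5 / 88.4 = 0.922

FS = 0.92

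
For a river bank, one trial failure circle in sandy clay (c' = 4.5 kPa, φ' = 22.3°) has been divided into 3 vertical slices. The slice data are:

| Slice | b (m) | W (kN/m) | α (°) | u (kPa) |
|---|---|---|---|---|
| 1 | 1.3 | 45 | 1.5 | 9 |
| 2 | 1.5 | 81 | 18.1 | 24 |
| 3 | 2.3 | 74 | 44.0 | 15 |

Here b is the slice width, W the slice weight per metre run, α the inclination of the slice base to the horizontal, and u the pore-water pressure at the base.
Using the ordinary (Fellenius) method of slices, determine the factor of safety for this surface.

FS = 0.76

Ordinary method of slices: FS = Σ[c'·Δl_i + (W_i cosα_i − u_i·Δl_i)·tanφ'] / Σ W_i sinα_i, with Δl_i = b_i / cosα_i.
Slice 1: Δl = 1.3/cos1.5° = 1.300 m; N'_1 = 45·cos1.5° − 9·1.300 = 33.3; c'Δl = 5.85; W sinα = 1.2
Slice 2: Δl = 1.5/cos18.1° = 1.578 m; N'_2 = 81·cos18.1° − 24·1.578 = 39.1; c'Δl = 7.10; W sinα = 25.2
Slice 3: Δl = 2.3/cos44.0° = 3.197 m; N'_3 = 74·cos44.0° − 15·3.197 = 5.3; c'Δl = 14.39; W sinα = 51.4
Σc'Δl = 27.3 kN/m; ΣN' = 77.7 kN/m; ΣW sinα = 77.7 kN/m
Resisting = 27.3 + 77.7·tan22.3° = 27.3 + 31.9 = 59.2 kN/m
FS = 59.2 / 77.7 = 0.761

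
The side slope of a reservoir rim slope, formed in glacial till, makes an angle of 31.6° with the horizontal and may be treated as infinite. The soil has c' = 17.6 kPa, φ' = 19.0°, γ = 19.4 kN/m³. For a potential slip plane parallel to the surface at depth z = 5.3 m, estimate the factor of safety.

FS = 0.94

For an infinite slope with a slip plane parallel to the surface (no pore pressure): FS = [c' + γz cos²β tanφ'] / [γz sinβ cosβ].
γz = 19.4·5.3 = 102.82 kN/m²
Numerator = 17.6 + 102.82·cos²31.6°·tan19.0° = 17.6 + 102.82·0.7254·0.3443 = 43.283 kPa
Denominator = 102.82·sin31.6°·cos31.6° = 102.82·0.5240·0.8517 = 45.888 kPa
FS = 43.283 / 45.888 = 0.943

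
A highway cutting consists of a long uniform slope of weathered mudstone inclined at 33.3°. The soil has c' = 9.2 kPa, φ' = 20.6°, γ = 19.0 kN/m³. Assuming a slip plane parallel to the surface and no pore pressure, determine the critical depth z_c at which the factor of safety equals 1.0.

z_c = 2.47 m

Setting FS = 1.00 in FS = [c' + γz cos²β tanφ'] / [γz sinβ cosβ] and solving for z:
z = c' / [γ cosβ (FS·sinβ − cosβ·tanφ')]
  = 9.2 / [19.0·cos33.3°·(1.00·sin33.3° − cos33.3°·tan20.6°)]
  = 9.2 / [19.0·0.8358·(1.00·0.5490 − 0.8358·0.3759)]
  = 9.2 / 3.7297 = 2.467 m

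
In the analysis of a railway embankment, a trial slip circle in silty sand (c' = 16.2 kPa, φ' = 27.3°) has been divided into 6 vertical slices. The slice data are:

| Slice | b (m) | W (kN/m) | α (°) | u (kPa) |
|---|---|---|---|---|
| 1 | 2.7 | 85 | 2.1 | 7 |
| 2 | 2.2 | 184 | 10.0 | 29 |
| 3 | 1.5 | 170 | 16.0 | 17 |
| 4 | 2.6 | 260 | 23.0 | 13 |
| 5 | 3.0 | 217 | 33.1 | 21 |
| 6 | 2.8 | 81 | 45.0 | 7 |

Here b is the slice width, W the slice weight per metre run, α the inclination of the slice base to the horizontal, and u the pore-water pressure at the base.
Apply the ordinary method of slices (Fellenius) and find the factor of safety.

FS = 1.71

Ordinary method of slices: FS = Σ[c'·Δl_i + (W_i cosα_i − u_i·Δl_i)·tanφ'] / Σ W_i sinα_i, with Δl_i = b_i / cosα_i.
Slice 1: Δl = 2.7/cos2.1° = 2.702 m; N'_1 = 85·cos2.1° − 7·2.702 = 66.0; c'Δl = 43.77; W sinα = 3.1
Slice 2: Δl = 2.2/cos10.0° = 2.234 m; N'_2 = 184·cos10.0° − 29·2.234 = 116.4; c'Δl = 36.19; W sinα = 32.0
Slice 3: Δl = 1.5/cos16.0° = 1.560 m; N'_3 = 170·cos16.0° − 17·1.560 = 136.9; c'Δl = 25.28; W sinα = 46.9
Slice 4: Δl = 2.6/cos23.0° = 2.825 m; N'_4 = 260·cos23.0° − 13·2.825 = 202.6; c'Δl = 45.76; W sinα = 101.6
Slice 5: Δl = 3.0/cos33.1° = 3.581 m; N'_5 = 217·cos33.1° − 21·3.581 = 106.6; c'Δl = 58.01; W sinα = 118.5
Slice 6: Δl = 2.8/cos45.0° = 3.960 m; N'_6 = 81·cos45.0° − 7·3.960 = 29.6; c'Δl = 64.15; W sinα = 57.3
Σc'Δl = 273.2 kN/m; ΣN' = 658.1 kN/m; ΣW sinα = 359.3 kN/m
Resisting = 273.2 + 658.1·tan27.3° = 273.2 + 339.7 = 612.8 kN/m
FS = 612.8 / 359.3 = 1.706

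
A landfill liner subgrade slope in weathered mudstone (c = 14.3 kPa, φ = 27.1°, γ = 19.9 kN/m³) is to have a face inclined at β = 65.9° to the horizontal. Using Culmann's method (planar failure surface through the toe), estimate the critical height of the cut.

Culmann's analysis gives the critical failure plane at α_cr = (β + φ)/2 = (65.9 + 27.1)/2 = 46.5°, and the critical height
H_c = (4c/γ) · sinβ cosφ / [1 − cos(β − φ)]
    = (4·14.3/19.9) · sin65.9°·cos27.1° / [1 − cos(38.8°)]
    = 2.874 · 0.9128·0.8902 / [1 − 0.7793]
    = 2.874 · 0.8126 / 0.2207
    = 10.59 m

H_c = 10.59 m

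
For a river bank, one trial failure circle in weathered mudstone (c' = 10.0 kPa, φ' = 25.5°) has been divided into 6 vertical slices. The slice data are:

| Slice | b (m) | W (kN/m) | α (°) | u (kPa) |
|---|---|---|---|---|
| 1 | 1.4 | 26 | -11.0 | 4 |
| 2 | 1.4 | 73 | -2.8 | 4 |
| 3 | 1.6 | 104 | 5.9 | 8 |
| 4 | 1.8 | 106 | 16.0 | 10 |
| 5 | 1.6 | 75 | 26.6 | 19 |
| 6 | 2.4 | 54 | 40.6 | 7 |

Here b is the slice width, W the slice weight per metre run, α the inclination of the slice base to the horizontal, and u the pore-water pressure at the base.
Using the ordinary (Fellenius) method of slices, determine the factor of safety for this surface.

FS = 2.62

Ordinary method of slices: FS = Σ[c'·Δl_i + (W_i cosα_i − u_i·Δl_i)·tanφ'] / Σ W_i sinα_i, with Δl_i = b_i / cosα_i.
Slice 1: Δl = 1.4/cos(-11.0°) = 1.426 m; N'_1 = 26·cos(-11.0°) − 4·1.426 = 19.8; c'Δl = 14.26; W sinα = -5.0
Slice 2: Δl = 1.4/cos(-2.8°) = 1.402 m; N'_2 = 73·cos(-2.8°) − 4·1.402 = 67.3; c'Δl = 14.02; W sinα = -3.6
Slice 3: Δl = 1.6/cos5.9° = 1.609 m; N'_3 = 104·cos5.9° − 8·1.609 = 90.6; c'Δl = 16.09; W sinα = 10.7
Slice 4: Δl = 1.8/cos16.0° = 1.873 m; N'_4 = 106·cos16.0° − 10·1.873 = 83.2; c'Δl = 18.73; W sinα = 29.2
Slice 5: Δl = 1.6/cos26.6° = 1.789 m; N'_5 = 75·cos26.6° − 19·1.789 = 33.1; c'Δl = 17.89; W sinα = 33.6
Slice 6: Δl = 2.4/cos40.6° = 3.161 m; N'_6 = 54·cos40.6° − 7·3.161 = 18.9; c'Δl = 31.61; W sinα = 35.1
Σc'Δl = 112.6 kN/m; ΣN' = 312.8 kN/m; ΣW sinα = 100.1 kN/m
Resisting = 112.6 + 312.8·tan25.5° = 112.6 + 149.2 = 261.8 kN/m
FS = 261.8 / 100.1 = 2.615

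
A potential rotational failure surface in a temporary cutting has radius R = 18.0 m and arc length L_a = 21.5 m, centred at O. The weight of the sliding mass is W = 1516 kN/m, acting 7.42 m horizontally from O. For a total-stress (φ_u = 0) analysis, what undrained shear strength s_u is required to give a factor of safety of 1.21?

s_u = 35.2 kPa

FS = s_u·L_a·R / (W·d), so s_u = FS·W·d / (L_a·R).
s_u = 1.21·1516·7.42 / (21.50·18.0) = 13611.0 / 387.00 = 35.17 kPa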